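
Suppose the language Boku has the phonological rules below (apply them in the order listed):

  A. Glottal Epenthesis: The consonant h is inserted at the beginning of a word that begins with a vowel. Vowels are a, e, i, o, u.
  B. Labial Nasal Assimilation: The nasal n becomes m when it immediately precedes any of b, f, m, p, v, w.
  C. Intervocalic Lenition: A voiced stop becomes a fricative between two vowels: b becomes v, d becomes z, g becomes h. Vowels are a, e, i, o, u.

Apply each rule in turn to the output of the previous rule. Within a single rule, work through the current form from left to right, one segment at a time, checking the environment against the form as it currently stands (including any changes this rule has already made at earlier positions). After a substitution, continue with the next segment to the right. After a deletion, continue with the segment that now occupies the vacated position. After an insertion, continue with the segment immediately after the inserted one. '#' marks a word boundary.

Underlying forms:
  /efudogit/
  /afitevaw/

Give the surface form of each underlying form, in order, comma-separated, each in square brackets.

[hefuzohit], [hafitevaw]

/efudogit/:
  A Glottal Epenthesis: [efudogit] → [hefudogit]
  B Labial Nasal Assimilation: no change — [hefudogit]
  C Intervocalic Lenition: [hefudogit] → [hefuzohit]
/afitevaw/:
  A Glottal Epenthesis: [afitevaw] → [hafitevaw]
  B Labial Nasal Assimilation: no change — [hafitevaw]
  C Intervocalic Lenition: no change — [hafitevaw]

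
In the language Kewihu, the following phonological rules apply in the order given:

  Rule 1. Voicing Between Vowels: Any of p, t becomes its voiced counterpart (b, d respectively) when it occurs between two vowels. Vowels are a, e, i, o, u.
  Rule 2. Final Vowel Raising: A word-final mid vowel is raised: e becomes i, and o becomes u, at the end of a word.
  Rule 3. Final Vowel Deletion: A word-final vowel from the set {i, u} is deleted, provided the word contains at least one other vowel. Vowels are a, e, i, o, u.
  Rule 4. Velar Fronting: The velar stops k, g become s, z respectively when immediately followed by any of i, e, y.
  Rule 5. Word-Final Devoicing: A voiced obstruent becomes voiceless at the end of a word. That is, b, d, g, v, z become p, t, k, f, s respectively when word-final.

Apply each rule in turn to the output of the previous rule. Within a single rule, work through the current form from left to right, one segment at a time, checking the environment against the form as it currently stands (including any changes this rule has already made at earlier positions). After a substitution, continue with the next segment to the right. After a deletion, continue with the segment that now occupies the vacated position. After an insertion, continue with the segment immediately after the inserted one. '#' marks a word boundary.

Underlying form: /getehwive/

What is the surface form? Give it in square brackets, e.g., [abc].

Rule 1 Voicing Between Vowels: [getehwive] → [gedehwive]
Rule 2 Final Vowel Raising: [gedehwive] → [gedehwivi]
Rule 3 Final Vowel Deletion: [gedehwivi] → [gedehwiv]
Rule 4 Velar Fronting: [gedehwiv] → [zedehwiv]
Rule 5 Word-Final Devoicing: [zedehwiv] → [zedehwif]

[zedehwif]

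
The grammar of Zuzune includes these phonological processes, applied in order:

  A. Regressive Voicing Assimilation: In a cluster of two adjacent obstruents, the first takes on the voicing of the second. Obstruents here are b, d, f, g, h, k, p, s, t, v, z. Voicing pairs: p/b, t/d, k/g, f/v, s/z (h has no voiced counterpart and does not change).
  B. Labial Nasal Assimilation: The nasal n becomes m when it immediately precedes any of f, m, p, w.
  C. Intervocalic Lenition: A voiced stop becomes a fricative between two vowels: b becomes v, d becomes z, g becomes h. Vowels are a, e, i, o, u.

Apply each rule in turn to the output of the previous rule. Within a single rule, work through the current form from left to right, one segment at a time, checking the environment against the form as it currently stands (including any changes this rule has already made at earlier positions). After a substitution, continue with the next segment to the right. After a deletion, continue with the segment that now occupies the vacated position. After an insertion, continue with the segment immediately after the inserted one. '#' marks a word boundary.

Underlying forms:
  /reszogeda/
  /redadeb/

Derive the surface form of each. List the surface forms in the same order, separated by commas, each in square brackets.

[rezzoheza], [rezazeb]

/reszogeda/:
  A Regressive Voicing Assimilation: [reszogeda] → [rezzogeda]
  B Labial Nasal Assimilation: no change — [rezzogeda]
  C Intervocalic Lenition: [rezzogeda] → [rezzoheza]
/redadeb/:
  A Regressive Voicing Assimilation: no change — [redadeb]
  B Labial Nasal Assimilation: no change — [redadeb]
  C Intervocalic Lenition: [redadeb] → [rezazeb]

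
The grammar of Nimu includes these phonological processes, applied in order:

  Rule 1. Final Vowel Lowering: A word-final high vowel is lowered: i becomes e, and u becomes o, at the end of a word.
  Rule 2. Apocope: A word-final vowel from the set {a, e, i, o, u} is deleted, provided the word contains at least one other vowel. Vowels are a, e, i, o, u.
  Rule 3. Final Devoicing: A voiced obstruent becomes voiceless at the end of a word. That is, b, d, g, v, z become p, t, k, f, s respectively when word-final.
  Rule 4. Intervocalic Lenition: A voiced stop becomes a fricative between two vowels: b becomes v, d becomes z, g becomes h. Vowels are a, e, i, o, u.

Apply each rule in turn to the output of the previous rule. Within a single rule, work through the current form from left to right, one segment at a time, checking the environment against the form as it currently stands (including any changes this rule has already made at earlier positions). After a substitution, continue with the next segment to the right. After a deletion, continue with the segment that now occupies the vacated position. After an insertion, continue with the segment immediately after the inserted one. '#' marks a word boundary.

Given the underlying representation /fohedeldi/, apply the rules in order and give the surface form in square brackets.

[fohezelt]

Rule 1 Final Vowel Lowering: [fohedeldi] → [fohedelde]
Rule 2 Apocope: [fohedelde] → [fohedeld]
Rule 3 Final Devoicing: [fohedeld] → [fohedelt]
Rule 4 Intervocalic Lenition: [fohedelt] → [fohezelt]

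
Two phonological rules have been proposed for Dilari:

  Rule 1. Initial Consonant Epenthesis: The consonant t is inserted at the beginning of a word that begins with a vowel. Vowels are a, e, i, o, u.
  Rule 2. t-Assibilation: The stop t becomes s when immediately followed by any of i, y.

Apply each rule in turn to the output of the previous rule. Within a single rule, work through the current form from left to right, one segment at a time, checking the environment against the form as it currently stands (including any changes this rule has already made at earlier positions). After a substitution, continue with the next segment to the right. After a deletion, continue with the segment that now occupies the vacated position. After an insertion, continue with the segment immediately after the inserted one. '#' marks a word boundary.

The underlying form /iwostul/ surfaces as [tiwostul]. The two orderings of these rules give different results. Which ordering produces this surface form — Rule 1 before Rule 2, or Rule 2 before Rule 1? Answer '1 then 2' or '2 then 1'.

Order 1 then 2:
  1 Initial Consonant Epenthesis: [iwostul] → [tiwostul]
  2 t-Assibilation: [tiwostul] → [siwostul]
  result: [siwostul]
Order 2 then 1:
  2 t-Assibilation: no change — [iwostul]
  1 Initial Consonant Epenthesis: [iwostul] → [tiwostul]
  result: [tiwostul]

2 then 1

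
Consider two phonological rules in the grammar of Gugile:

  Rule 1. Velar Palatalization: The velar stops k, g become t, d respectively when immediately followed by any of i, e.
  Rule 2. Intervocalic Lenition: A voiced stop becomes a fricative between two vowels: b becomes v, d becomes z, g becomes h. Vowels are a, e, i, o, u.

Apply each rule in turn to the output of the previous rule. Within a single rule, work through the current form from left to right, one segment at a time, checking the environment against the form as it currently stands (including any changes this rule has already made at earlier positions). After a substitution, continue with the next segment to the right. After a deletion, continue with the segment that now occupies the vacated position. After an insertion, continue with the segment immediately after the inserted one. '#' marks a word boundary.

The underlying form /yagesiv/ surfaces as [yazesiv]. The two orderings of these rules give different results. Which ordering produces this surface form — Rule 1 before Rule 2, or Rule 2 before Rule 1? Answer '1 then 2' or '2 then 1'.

1 then 2

Order 1 then 2:
  1 Velar Palatalization: [yagesiv] → [yadesiv]
  2 Intervocalic Lenition: [yadesiv] → [yazesiv]
  result: [yazesiv]
Order 2 then 1:
  2 Intervocalic Lenition: [yagesiv] → [yahesiv]
  1 Velar Palatalization: no change — [yahesiv]
  result: [yahesiv]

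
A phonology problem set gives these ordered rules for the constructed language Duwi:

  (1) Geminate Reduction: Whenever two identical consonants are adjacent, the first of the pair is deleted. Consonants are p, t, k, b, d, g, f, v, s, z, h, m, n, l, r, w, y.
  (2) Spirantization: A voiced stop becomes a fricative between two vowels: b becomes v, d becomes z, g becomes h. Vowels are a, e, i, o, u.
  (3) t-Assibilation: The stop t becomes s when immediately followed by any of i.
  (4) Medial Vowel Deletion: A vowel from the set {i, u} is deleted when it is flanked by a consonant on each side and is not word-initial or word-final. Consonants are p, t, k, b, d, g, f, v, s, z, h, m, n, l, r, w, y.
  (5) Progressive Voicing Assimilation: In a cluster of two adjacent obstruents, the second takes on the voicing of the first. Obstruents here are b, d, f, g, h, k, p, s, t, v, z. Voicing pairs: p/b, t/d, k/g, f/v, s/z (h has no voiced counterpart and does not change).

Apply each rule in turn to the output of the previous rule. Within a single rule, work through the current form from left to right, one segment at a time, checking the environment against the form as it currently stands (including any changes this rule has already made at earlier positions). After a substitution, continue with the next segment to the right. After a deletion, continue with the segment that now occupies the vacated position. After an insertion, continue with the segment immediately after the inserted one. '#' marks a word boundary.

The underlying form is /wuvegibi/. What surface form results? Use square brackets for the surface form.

(1) Geminate Reduction: no change — [wuvegibi]
(2) Spirantization: [wuvegibi] → [wuvehivi]
(3) t-Assibilation: no change — [wuvehivi]
(4) Medial Vowel Deletion: [wuvehivi] → [wvehvi]
(5) Progressive Voicing Assimilation: [wvehvi] → [wvehfi]

[wvehfi]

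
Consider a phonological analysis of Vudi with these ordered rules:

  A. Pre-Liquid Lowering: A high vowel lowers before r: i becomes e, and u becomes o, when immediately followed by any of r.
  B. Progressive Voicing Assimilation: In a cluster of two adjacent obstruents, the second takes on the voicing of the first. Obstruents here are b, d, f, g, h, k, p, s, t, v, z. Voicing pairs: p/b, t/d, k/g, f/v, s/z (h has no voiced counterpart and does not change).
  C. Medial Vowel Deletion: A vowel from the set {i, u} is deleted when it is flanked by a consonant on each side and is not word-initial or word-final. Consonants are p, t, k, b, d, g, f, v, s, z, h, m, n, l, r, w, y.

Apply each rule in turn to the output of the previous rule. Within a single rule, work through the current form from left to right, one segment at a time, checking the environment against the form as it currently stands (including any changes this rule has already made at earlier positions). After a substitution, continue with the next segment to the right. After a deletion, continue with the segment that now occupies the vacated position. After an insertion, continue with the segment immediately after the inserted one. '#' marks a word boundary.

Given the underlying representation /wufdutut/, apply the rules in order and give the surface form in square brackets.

[wfttt]

A Pre-Liquid Lowering: no change — [wufdutut]
B Progressive Voicing Assimilation: [wufdutut] → [wuftutut]
C Medial Vowel Deletion: [wuftutut] → [wfttt]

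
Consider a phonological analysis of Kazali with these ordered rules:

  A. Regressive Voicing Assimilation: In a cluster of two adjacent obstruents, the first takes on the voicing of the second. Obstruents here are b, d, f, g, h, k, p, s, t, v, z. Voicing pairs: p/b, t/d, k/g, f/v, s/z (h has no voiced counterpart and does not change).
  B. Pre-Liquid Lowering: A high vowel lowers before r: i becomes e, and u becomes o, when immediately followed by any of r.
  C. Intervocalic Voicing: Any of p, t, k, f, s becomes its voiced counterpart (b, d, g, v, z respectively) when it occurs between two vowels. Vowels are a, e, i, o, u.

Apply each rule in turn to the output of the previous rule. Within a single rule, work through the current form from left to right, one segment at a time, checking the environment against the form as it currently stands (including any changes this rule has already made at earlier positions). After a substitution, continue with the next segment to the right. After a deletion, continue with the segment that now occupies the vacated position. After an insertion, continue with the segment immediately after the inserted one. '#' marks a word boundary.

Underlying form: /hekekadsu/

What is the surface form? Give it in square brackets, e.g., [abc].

[hegegatsu]

A Regressive Voicing Assimilation: [hekekadsu] → [hekekatsu]
B Pre-Liquid Lowering: no change — [hekekatsu]
C Intervocalic Voicing: [hekekatsu] → [hegegatsu]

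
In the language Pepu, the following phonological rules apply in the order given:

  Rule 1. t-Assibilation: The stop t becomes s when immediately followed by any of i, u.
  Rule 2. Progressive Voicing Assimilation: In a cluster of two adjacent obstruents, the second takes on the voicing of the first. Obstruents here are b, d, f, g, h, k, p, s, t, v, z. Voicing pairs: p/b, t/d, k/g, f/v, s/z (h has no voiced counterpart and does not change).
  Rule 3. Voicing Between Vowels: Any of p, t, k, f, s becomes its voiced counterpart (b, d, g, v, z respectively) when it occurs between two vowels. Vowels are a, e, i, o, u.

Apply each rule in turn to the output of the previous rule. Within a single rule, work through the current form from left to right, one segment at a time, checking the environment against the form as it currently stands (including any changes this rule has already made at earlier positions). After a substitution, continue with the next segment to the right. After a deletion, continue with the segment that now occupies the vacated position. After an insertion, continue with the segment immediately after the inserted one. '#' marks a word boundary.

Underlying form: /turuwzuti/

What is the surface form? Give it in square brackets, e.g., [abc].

Rule 1 t-Assibilation: [turuwzuti] → [suruwzusi]
Rule 2 Progressive Voicing Assimilation: no change — [suruwzusi]
Rule 3 Voicing Between Vowels: [suruwzusi] → [suruwzuzi]

[suruwzuzi]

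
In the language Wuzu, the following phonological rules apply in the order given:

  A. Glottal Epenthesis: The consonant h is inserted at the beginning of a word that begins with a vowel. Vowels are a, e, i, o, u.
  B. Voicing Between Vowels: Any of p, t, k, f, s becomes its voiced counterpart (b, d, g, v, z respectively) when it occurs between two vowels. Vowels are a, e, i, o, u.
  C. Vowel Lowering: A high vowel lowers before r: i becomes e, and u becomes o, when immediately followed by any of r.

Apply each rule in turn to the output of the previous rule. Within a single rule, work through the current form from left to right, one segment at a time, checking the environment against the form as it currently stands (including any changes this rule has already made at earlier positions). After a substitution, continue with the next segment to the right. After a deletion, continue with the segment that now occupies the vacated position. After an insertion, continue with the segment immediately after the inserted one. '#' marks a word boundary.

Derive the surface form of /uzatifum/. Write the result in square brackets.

[huzadivum]

A Glottal Epenthesis: [uzatifum] → [huzatifum]
B Voicing Between Vowels: [huzatifum] → [huzadivum]
C Vowel Lowering: no change — [huzadivum]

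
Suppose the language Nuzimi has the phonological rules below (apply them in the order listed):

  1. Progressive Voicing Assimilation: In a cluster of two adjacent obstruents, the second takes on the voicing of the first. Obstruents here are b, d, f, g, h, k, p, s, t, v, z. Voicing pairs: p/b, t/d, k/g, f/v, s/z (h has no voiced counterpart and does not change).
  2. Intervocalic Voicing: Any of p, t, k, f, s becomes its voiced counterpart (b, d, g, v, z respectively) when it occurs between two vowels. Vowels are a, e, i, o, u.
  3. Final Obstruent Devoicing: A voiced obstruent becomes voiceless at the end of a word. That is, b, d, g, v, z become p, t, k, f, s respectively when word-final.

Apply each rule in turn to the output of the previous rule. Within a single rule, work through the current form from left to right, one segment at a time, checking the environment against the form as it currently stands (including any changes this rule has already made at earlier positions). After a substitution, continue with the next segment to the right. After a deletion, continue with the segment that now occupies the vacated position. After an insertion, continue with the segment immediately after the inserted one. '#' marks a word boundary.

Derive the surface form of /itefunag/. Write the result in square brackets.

1 Progressive Voicing Assimilation: no change — [itefunag]
2 Intervocalic Voicing: [itefunag] → [idevunag]
3 Final Obstruent Devoicing: [idevunag] → [idevunak]

[idevunak]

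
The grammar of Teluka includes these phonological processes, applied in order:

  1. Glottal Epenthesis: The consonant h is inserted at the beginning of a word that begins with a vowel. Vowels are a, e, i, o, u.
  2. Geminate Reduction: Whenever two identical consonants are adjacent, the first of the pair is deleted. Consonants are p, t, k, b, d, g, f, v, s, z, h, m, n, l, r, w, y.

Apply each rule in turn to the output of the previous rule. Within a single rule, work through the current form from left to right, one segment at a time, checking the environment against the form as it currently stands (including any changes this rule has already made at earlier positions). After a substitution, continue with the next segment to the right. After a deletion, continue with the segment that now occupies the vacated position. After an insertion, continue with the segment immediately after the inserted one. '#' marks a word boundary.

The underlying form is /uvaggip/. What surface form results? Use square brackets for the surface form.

[huvagip]

1 Glottal Epenthesis: [uvaggip] → [huvaggip]
2 Geminate Reduction: [huvaggip] → [huvagip]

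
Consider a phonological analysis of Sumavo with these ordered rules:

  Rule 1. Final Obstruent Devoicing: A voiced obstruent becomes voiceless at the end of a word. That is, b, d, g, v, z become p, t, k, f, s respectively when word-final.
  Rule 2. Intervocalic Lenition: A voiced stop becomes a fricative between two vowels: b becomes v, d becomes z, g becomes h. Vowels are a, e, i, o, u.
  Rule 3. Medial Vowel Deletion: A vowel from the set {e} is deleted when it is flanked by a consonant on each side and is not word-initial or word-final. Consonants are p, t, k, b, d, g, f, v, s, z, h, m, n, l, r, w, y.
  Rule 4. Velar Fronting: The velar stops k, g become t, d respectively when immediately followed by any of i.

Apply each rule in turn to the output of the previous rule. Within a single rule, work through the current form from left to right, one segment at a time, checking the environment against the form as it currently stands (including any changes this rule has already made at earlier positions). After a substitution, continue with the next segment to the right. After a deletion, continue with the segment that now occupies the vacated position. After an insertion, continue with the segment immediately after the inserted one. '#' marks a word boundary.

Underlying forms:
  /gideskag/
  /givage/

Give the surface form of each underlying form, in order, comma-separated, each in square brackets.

/gideskag/:
  Rule 1 Final Obstruent Devoicing: [gideskag] → [gideskak]
  Rule 2 Intervocalic Lenition: [gideskak] → [gizeskak]
  Rule 3 Medial Vowel Deletion: [gizeskak] → [gizskak]
  Rule 4 Velar Fronting: [gizskak] → [dizskak]
/givage/:
  Rule 1 Final Obstruent Devoicing: no change — [givage]
  Rule 2 Intervocalic Lenition: [givage] → [givahe]
  Rule 3 Medial Vowel Deletion: no change — [givahe]
  Rule 4 Velar Fronting: [givahe] → [divahe]

[dizskak], [divahe]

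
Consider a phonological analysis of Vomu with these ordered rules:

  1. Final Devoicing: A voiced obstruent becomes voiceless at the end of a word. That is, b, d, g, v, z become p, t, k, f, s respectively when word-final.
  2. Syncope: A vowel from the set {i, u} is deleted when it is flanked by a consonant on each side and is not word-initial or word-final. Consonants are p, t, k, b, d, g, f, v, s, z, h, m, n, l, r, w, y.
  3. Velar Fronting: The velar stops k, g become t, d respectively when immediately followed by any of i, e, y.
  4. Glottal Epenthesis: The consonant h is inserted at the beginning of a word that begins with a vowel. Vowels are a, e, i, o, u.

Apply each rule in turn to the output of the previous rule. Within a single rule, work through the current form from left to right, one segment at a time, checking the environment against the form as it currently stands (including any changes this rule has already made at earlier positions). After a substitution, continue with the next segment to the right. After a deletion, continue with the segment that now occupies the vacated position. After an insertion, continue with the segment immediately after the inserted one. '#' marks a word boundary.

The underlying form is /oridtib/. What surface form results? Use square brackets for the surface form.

[hordtp]

1 Final Devoicing: [oridtib] → [oridtip]
2 Syncope: [oridtip] → [ordtp]
3 Velar Fronting: no change — [ordtp]
4 Glottal Epenthesis: [ordtp] → [hordtp]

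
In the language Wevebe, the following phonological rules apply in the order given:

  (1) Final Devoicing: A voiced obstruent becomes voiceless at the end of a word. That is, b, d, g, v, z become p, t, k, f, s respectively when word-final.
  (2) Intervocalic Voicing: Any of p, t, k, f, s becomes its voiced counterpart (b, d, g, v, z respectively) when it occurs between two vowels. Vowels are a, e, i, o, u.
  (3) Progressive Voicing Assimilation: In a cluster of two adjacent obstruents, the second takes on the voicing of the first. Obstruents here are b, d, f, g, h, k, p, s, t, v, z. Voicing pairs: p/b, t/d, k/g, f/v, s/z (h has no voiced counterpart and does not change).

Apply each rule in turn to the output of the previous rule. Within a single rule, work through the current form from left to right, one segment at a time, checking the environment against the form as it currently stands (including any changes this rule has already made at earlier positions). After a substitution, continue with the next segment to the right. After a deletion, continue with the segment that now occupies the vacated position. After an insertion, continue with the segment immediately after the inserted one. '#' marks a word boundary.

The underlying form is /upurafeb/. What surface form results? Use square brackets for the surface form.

(1) Final Devoicing: [upurafeb] → [upurafep]
(2) Intervocalic Voicing: [upurafep] → [uburavep]
(3) Progressive Voicing Assimilation: no change — [uburavep]

[uburavep]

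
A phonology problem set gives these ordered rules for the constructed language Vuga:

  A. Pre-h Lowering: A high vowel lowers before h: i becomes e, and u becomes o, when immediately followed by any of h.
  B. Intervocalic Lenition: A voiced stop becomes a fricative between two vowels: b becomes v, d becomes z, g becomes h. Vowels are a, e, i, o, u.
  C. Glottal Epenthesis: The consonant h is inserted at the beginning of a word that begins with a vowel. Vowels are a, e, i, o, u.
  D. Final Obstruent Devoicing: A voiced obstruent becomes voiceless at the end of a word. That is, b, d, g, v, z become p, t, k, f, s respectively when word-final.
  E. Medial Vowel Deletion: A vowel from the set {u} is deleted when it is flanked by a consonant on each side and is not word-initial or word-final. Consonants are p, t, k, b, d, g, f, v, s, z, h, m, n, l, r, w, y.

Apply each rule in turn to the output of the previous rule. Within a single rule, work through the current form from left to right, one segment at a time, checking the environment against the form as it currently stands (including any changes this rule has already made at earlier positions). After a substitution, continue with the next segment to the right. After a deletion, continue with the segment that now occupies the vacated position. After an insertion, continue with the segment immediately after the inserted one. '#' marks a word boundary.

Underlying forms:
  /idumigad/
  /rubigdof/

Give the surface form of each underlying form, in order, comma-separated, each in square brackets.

/idumigad/:
  A Pre-h Lowering: no change — [idumigad]
  B Intervocalic Lenition: [idumigad] → [izumihad]
  C Glottal Epenthesis: [izumihad] → [hizumihad]
  D Final Obstruent Devoicing: [hizumihad] → [hizumihat]
  E Medial Vowel Deletion: [hizumihat] → [hizmihat]
/rubigdof/:
  A Pre-h Lowering: no change — [rubigdof]
  B Intervocalic Lenition: [rubigdof] → [ruvigdof]
  C Glottal Epenthesis: no change — [ruvigdof]
  D Final Obstruent Devoicing: no change — [ruvigdof]
  E Medial Vowel Deletion: [ruvigdof] → [rvigdof]

[hizmihat], [rvigdof]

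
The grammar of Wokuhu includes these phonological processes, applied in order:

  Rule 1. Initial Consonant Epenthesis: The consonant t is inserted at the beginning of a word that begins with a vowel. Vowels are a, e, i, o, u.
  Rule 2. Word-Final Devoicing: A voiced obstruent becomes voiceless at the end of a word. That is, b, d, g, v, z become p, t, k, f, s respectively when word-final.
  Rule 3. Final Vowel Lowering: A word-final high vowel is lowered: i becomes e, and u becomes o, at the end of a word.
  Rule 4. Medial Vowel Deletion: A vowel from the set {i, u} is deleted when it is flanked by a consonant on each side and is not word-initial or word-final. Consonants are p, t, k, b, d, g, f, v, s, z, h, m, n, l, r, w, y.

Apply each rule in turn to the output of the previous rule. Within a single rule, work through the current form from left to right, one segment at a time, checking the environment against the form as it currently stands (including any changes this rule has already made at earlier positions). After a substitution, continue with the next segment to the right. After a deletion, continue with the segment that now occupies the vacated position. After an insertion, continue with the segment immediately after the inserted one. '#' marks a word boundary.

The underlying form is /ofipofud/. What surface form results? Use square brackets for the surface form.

Rule 1 Initial Consonant Epenthesis: [ofipofud] → [tofipofud]
Rule 2 Word-Final Devoicing: [tofipofud] → [tofipofut]
Rule 3 Final Vowel Lowering: no change — [tofipofut]
Rule 4 Medial Vowel Deletion: [tofipofut] → [tofpoft]

[tofpoft]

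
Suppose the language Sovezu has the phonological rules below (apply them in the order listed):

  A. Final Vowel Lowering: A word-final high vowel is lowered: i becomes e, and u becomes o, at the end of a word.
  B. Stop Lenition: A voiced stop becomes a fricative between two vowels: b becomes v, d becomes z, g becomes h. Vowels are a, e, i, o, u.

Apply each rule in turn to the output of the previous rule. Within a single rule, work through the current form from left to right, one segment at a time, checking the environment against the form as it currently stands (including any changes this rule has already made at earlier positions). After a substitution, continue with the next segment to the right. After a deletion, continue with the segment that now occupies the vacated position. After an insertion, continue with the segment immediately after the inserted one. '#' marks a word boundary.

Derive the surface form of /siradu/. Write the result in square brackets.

[sirazo]

A Final Vowel Lowering: [siradu] → [sirado]
B Stop Lenition: [sirado] → [sirazo]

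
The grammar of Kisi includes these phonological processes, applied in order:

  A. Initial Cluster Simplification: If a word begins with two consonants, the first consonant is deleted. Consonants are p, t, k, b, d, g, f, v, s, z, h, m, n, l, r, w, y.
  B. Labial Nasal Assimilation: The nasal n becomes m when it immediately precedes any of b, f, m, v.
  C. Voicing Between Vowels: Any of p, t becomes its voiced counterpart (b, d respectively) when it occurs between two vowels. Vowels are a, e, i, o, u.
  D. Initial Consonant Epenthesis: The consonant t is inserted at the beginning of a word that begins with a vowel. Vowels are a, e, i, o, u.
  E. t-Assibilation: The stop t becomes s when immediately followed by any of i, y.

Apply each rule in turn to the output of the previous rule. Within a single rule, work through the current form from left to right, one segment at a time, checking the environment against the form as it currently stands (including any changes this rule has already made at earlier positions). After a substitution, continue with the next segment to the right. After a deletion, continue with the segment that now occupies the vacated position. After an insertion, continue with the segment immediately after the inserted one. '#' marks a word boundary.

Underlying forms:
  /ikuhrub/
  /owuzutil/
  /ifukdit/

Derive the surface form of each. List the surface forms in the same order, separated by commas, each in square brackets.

/ikuhrub/:
  A Initial Cluster Simplification: no change — [ikuhrub]
  B Labial Nasal Assimilation: no change — [ikuhrub]
  C Voicing Between Vowels: no change — [ikuhrub]
  D Initial Consonant Epenthesis: [ikuhrub] → [tikuhrub]
  E t-Assibilation: [tikuhrub] → [sikuhrub]
/owuzutil/:
  A Initial Cluster Simplification: no change — [owuzutil]
  B Labial Nasal Assimilation: no change — [owuzutil]
  C Voicing Between Vowels: [owuzutil] → [owuzudil]
  D Initial Consonant Epenthesis: [owuzudil] → [towuzudil]
  E t-Assibilation: no change — [towuzudil]
/ifukdit/:
  A Initial Cluster Simplification: no change — [ifukdit]
  B Labial Nasal Assimilation: no change — [ifukdit]
  C Voicing Between Vowels: no change — [ifukdit]
  D Initial Consonant Epenthesis: [ifukdit] → [tifukdit]
  E t-Assibilation: [tifukdit] → [sifukdit]

[sikuhrub], [towuzudil], [sifukdit]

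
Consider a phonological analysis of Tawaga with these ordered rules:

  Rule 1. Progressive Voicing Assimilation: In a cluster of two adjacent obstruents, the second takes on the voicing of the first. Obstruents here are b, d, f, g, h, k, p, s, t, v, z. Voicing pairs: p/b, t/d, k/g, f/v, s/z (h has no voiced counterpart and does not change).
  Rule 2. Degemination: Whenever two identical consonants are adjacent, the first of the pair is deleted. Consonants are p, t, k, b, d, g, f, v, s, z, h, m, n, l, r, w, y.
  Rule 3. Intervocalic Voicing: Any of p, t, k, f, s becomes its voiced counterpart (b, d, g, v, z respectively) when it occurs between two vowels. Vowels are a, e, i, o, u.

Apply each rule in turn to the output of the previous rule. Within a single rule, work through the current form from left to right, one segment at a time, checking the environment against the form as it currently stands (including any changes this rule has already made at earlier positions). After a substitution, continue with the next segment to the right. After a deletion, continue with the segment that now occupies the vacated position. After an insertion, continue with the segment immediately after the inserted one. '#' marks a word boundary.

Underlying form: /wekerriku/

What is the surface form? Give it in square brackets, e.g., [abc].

Rule 1 Progressive Voicing Assimilation: no change — [wekerriku]
Rule 2 Degemination: [wekerriku] → [wekeriku]
Rule 3 Intervocalic Voicing: [wekeriku] → [wegerigu]

[wegerigu]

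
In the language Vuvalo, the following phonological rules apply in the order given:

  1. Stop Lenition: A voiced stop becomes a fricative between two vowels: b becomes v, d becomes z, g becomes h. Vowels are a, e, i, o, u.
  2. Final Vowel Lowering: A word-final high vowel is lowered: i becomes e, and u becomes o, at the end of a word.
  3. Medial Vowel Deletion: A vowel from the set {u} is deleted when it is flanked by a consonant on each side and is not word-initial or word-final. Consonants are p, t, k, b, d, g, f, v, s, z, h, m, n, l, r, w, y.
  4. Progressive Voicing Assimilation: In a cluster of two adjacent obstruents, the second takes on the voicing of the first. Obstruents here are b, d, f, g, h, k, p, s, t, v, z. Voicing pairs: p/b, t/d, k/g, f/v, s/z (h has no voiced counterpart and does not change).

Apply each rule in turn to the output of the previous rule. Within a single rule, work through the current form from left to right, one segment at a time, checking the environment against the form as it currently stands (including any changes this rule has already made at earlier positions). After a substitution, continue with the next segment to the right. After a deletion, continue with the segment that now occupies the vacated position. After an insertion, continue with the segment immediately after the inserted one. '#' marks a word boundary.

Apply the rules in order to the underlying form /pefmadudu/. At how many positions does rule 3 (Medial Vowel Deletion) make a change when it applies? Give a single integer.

1 Stop Lenition: [pefmadudu] → [pefmazuzu]
2 Final Vowel Lowering: [pefmazuzu] → [pefmazuzo]
3 Medial Vowel Deletion: [pefmazuzo] → [pefmazzo]
4 Progressive Voicing Assimilation: no change — [pefmazzo]
Rule 3 changed 1 position(s).

1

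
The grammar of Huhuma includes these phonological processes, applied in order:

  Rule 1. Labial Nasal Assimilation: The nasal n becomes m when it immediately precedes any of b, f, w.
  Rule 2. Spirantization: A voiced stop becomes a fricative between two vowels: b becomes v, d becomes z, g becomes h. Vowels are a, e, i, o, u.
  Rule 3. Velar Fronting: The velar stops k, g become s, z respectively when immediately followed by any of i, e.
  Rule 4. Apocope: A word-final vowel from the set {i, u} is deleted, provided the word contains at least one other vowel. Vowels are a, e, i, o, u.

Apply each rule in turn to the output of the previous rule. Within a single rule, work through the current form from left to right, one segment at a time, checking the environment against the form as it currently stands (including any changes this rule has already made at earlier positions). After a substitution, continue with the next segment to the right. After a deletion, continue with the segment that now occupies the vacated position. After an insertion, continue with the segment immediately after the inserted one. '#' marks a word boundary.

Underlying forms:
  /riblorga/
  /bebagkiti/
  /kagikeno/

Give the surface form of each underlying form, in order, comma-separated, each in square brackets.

/riblorga/:
  Rule 1 Labial Nasal Assimilation: no change — [riblorga]
  Rule 2 Spirantization: no change — [riblorga]
  Rule 3 Velar Fronting: no change — [riblorga]
  Rule 4 Apocope: no change — [riblorga]
/bebagkiti/:
  Rule 1 Labial Nasal Assimilation: no change — [bebagkiti]
  Rule 2 Spirantization: [bebagkiti] → [bevagkiti]
  Rule 3 Velar Fronting: [bevagkiti] → [bevagsiti]
  Rule 4 Apocope: [bevagsiti] → [bevagsit]
/kagikeno/:
  Rule 1 Labial Nasal Assimilation: no change — [kagikeno]
  Rule 2 Spirantization: [kagikeno] → [kahikeno]
  Rule 3 Velar Fronting: [kahikeno] → [kahiseno]
  Rule 4 Apocope: no change — [kahiseno]

[riblorga], [bevagsit], [kahiseno]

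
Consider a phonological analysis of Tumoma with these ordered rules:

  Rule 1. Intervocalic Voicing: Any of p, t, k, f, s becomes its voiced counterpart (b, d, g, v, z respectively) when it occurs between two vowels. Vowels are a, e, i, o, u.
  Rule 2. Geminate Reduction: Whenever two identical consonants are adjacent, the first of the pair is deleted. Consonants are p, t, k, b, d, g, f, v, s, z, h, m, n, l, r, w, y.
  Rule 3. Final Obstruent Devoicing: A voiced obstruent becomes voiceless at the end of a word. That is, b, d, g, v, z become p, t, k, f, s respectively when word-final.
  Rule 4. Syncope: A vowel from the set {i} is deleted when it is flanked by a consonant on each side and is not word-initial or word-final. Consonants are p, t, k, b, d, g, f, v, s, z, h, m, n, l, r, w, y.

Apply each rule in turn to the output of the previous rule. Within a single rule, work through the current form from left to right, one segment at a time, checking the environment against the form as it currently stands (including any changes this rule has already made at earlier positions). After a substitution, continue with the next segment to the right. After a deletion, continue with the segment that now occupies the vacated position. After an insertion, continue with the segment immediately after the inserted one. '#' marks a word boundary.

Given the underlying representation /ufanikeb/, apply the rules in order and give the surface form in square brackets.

Rule 1 Intervocalic Voicing: [ufanikeb] → [uvanigeb]
Rule 2 Geminate Reduction: no change — [uvanigeb]
Rule 3 Final Obstruent Devoicing: [uvanigeb] → [uvanigep]
Rule 4 Syncope: [uvanigep] → [uvangep]

[uvangep]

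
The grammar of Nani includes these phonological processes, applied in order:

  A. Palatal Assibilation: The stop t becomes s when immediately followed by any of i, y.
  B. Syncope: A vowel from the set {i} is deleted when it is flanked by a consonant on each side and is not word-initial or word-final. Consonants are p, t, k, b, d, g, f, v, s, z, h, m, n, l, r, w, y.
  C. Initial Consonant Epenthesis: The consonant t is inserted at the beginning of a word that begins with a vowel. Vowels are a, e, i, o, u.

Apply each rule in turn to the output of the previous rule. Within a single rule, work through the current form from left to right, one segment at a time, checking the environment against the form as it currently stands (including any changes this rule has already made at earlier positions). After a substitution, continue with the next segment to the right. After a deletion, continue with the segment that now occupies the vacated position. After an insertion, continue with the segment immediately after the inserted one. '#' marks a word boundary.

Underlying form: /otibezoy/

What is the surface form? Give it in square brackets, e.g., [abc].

[tosbezoy]

A Palatal Assibilation: [otibezoy] → [osibezoy]
B Syncope: [osibezoy] → [osbezoy]
C Initial Consonant Epenthesis: [osbezoy] → [tosbezoy]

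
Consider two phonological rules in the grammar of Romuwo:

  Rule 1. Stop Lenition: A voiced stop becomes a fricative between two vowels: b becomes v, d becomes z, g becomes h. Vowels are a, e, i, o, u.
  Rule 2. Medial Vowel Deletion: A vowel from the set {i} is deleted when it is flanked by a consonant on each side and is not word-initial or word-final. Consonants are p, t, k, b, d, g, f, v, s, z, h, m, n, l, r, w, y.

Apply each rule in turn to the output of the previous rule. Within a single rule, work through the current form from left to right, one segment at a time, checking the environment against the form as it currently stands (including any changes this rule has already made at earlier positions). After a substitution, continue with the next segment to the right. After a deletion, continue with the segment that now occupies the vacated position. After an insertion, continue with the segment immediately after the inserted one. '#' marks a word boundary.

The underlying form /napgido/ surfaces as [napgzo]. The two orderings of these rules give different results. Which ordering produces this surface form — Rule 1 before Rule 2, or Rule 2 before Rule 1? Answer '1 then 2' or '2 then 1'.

Order 1 then 2:
  1 Stop Lenition: [napgido] → [napgizo]
  2 Medial Vowel Deletion: [napgizo] → [napgzo]
  result: [napgzo]
Order 2 then 1:
  2 Medial Vowel Deletion: [napgido] → [napgdo]
  1 Stop Lenition: no change — [napgdo]
  result: [napgdo]

1 then 2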